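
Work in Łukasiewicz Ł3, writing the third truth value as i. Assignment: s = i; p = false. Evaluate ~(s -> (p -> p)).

false

p -> p = false -> false = true
s -> (p -> p) = i -> true = true  [min(1, 1−½+1)]
~(s -> (p -> p)) = ~true = false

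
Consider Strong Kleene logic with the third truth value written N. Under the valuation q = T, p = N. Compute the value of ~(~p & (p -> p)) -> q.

~p = ~N = N
p -> p = N -> N = N
~p & (p -> p) = N & N = N
~(~p & (p -> p)) = ~N = N
~(~p & (p -> p)) -> q = N -> T = T

T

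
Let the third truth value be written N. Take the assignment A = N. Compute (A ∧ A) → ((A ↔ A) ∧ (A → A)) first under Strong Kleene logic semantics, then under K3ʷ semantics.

In Strong Kleene logic: A ∧ A = N ∧ N = N
A ↔ A = N ↔ N = N
A → A = N → N = N
(A ↔ A) ∧ (A → A) = N ∧ N = N
(A ∧ A) → ((A ↔ A) ∧ (A → A)) = N → N = N
In K3ʷ: A ∧ A = N ∧ N = N
A ↔ A = N ↔ N = N
A → A = N → N = N
(A ↔ A) ∧ (A → A) = N ∧ N = N
(A ∧ A) → ((A ↔ A) ∧ (A → A)) = N → N = N

N; N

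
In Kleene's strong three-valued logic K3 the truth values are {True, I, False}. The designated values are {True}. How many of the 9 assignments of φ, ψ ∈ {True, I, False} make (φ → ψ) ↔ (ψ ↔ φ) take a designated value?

3

Designated under: (φ=True, ψ=True); (φ=True, ψ=False); (φ=False, ψ=False).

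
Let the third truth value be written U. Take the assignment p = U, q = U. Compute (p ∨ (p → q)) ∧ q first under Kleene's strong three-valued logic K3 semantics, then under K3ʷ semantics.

U; U

In Kleene's strong three-valued logic K3: p → q = U → U = U
p ∨ (p → q) = U ∨ U = U
(p ∨ (p → q)) ∧ q = U ∧ U = U
In K3ʷ: p → q = U → U = U
p ∨ (p → q) = U ∨ U = U
(p ∨ (p → q)) ∧ q = U ∧ U = U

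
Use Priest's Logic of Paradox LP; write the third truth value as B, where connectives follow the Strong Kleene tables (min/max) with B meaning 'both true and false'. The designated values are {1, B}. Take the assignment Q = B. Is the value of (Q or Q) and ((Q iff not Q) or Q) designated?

Yes

Q or Q = B or B = B
not Q = not B = B
Q iff not Q = B iff B = B
(Q iff not Q) or Q = B or B = B
(Q or Q) and ((Q iff not Q) or Q) = B and B = B
B ∈ {1, B}.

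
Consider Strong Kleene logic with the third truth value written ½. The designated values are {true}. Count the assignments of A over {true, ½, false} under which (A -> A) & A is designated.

1

A=true: true ✓
A=½: ½ ·
A=false: false ·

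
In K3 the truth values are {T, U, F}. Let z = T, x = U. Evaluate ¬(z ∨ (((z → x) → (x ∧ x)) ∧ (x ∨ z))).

z → x = T → U = U  [¬T ∨ U]
x ∧ x = U ∧ U = U
(z → x) → (x ∧ x) = U → U = U
x ∨ z = U ∨ T = T
((z → x) → (x ∧ x)) ∧ (x ∨ z) = U ∧ T = U
z ∨ (((z → x) → (x ∧ x)) ∧ (x ∨ z)) = T ∨ U = T
¬(z ∨ (((z → x) → (x ∧ x)) ∧ (x ∨ z))) = ¬T = F

F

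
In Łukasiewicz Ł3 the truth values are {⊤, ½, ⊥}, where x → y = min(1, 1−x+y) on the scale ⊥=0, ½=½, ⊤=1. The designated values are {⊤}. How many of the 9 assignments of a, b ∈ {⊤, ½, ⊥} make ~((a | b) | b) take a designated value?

1

Designated under: (a=⊥, b=⊥).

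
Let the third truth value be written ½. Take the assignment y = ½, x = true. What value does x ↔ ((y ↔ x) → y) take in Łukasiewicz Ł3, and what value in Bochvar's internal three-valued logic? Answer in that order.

In Łukasiewicz Ł3: y ↔ x = ½ ↔ true = ½  [1 − |½−1|]
(y ↔ x) → y = ½ → ½ = true
x ↔ ((y ↔ x) → y) = true ↔ true = true
In Bochvar's internal three-valued logic: y ↔ x = ½ ↔ true = ½
(y ↔ x) → y = ½ → ½ = ½  [any arg is the third value ⇒ result is the third value]
x ↔ ((y ↔ x) → y) = true ↔ ½ = ½
They differ because Łukasiewicz Ł3 and Bochvar's internal three-valued logic treat ½ differently under the binary connectives.

true; ½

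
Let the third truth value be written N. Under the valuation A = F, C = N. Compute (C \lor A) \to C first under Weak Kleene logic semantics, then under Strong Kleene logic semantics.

In Weak Kleene logic: C \lor A = N \lor F = N
(C \lor A) \to C = N \to N = N  [any arg is the third value ⇒ result is the third value]
In Strong Kleene logic: C \lor A = N \lor F = N
(C \lor A) \to C = N \to N = N

N; N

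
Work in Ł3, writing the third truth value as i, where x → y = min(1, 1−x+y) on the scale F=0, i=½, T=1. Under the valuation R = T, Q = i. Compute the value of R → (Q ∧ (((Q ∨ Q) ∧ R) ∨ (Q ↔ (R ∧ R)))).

i

Q ∨ Q = i ∨ i = i
(Q ∨ Q) ∧ R = i ∧ T = i
R ∧ R = T ∧ T = T
Q ↔ (R ∧ R) = i ↔ T = i  [1 − |½−1|]
((Q ∨ Q) ∧ R) ∨ (Q ↔ (R ∧ R)) = i ∨ i = i
Q ∧ (((Q ∨ Q) ∧ R) ∨ (Q ↔ (R ∧ R))) = i ∧ i = i
R → (Q ∧ (((Q ∨ Q) ∧ R) ∨ (Q ↔ (R ∧ R)))) = T → i = i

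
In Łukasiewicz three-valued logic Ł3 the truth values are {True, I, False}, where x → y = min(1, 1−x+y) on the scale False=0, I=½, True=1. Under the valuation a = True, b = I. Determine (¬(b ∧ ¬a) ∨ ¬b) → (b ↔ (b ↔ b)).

I

¬a = ¬True = False
b ∧ ¬a = I ∧ False = False
¬(b ∧ ¬a) = ¬False = True
¬b = ¬I = I
¬(b ∧ ¬a) ∨ ¬b = True ∨ I = True
b ↔ b = I ↔ I = True  [1 − |½−½|]
b ↔ (b ↔ b) = I ↔ True = I
(¬(b ∧ ¬a) ∨ ¬b) → (b ↔ (b ↔ b)) = True → I = I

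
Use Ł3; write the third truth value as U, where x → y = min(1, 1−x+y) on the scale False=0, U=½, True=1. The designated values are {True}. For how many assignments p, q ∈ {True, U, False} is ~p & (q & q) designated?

1

Designated under: (p=False, q=True).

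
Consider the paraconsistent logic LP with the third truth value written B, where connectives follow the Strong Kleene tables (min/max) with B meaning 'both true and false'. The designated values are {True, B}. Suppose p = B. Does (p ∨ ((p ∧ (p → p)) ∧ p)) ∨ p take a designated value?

Yes

p → p = B → B = B  [¬B ∨ B]
p ∧ (p → p) = B ∧ B = B
(p ∧ (p → p)) ∧ p = B ∧ B = B
p ∨ ((p ∧ (p → p)) ∧ p) = B ∨ B = B
(p ∨ ((p ∧ (p → p)) ∧ p)) ∨ p = B ∨ B = B
B ∈ {True, B}.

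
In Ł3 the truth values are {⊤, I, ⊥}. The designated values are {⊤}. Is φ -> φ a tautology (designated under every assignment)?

Every assignment of φ over {⊤, I, ⊥} gives a value in {⊤}.
In particular, with φ=I: φ -> φ = ⊤.

Yes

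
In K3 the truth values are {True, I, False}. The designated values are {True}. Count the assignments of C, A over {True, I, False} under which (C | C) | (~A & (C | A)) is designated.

3

Designated under: (C=True, A=True); (C=True, A=I); (C=True, A=False).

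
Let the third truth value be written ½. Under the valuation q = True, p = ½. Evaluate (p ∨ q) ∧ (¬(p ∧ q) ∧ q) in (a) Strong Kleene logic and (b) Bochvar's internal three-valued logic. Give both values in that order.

½; ½

In Strong Kleene logic: p ∨ q = ½ ∨ True = True
p ∧ q = ½ ∧ True = ½
¬(p ∧ q) = ¬½ = ½
¬(p ∧ q) ∧ q = ½ ∧ True = ½
(p ∨ q) ∧ (¬(p ∧ q) ∧ q) = True ∧ ½ = ½
In Bochvar's internal three-valued logic: p ∨ q = ½ ∨ True = ½
p ∧ q = ½ ∧ True = ½
¬(p ∧ q) = ¬½ = ½
¬(p ∧ q) ∧ q = ½ ∧ True = ½
(p ∨ q) ∧ (¬(p ∧ q) ∧ q) = ½ ∧ ½ = ½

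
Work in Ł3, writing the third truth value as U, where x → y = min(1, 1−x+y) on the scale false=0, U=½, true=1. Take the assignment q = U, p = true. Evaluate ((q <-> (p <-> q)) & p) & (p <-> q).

p <-> q = true <-> U = U  [1 − |1−½|]
q <-> (p <-> q) = U <-> U = true
(q <-> (p <-> q)) & p = true & true = true
p <-> q = true <-> U = U
((q <-> (p <-> q)) & p) & (p <-> q) = true & U = U

U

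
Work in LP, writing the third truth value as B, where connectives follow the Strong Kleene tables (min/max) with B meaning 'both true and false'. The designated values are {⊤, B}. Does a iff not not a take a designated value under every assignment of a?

Yes

Every assignment of a over {⊤, B, ⊥} gives a value in {⊤, B}.
In particular, with a=B: a iff not not a = B.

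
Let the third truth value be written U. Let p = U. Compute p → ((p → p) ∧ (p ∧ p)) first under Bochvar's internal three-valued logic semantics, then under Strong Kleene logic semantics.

In Bochvar's internal three-valued logic: p → p = U → U = U  [any arg is the third value ⇒ result is the third value]
p ∧ p = U ∧ U = U
(p → p) ∧ (p ∧ p) = U ∧ U = U
p → ((p → p) ∧ (p ∧ p)) = U → U = U
In Strong Kleene logic: p → p = U → U = U  [¬U ∨ U]
p ∧ p = U ∧ U = U
(p → p) ∧ (p ∧ p) = U ∧ U = U
p → ((p → p) ∧ (p ∧ p)) = U → U = U

U; U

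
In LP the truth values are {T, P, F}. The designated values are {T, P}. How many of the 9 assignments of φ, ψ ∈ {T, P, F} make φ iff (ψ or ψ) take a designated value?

Of the 9 assignments, 7 give a value in {T, P}.

7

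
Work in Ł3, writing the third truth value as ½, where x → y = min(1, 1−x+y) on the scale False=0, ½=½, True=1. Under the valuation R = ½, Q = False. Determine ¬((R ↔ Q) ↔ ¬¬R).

False

R ↔ Q = ½ ↔ False = ½
¬R = ¬½ = ½
¬¬R = ¬½ = ½
(R ↔ Q) ↔ ¬¬R = ½ ↔ ½ = True
¬((R ↔ Q) ↔ ¬¬R) = ¬True = False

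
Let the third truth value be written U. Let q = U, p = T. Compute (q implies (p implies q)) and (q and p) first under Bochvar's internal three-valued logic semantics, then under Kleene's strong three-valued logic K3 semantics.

In Bochvar's internal three-valued logic: p implies q = T implies U = U
q implies (p implies q) = U implies U = U
q and p = U and T = U
(q implies (p implies q)) and (q and p) = U and U = U
In Kleene's strong three-valued logic K3: p implies q = T implies U = U  [not T or U]
q implies (p implies q) = U implies U = U
q and p = U and T = U
(q implies (p implies q)) and (q and p) = U and U = U

U; U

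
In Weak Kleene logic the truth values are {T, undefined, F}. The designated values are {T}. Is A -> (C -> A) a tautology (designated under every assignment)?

Countermodel: A=T, C=undefined gives undefined, which is not designated.

No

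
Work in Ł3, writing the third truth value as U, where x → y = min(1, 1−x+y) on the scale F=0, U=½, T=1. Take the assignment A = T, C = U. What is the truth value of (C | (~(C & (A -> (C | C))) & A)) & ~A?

F

C | C = U | U = U
A -> (C | C) = T -> U = U  [min(1, 1−1+½)]
C & (A -> (C | C)) = U & U = U
~(C & (A -> (C | C))) = ~U = U
~(C & (A -> (C | C))) & A = U & T = U
C | (~(C & (A -> (C | C))) & A) = U | U = U
~A = ~T = F
(C | (~(C & (A -> (C | C))) & A)) & ~A = U & F = F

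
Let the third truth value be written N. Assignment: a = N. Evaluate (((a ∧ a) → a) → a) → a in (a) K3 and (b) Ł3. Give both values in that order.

N; T

In K3: a ∧ a = N ∧ N = N
(a ∧ a) → a = N → N = N  [¬N ∨ N]
((a ∧ a) → a) → a = N → N = N
(((a ∧ a) → a) → a) → a = N → N = N
In Ł3: a ∧ a = N ∧ N = N
(a ∧ a) → a = N → N = T
((a ∧ a) → a) → a = T → N = N
(((a ∧ a) → a) → a) → a = N → N = T
They differ because K3 and Ł3 treat N differently under implication.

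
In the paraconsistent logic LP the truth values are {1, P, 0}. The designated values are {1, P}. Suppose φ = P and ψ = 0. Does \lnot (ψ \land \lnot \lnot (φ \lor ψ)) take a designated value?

Yes

φ \lor ψ = P \lor 0 = P
\lnot (φ \lor ψ) = \lnot P = P
\lnot \lnot (φ \lor ψ) = \lnot P = P
ψ \land \lnot \lnot (φ \lor ψ) = 0 \land P = 0
\lnot (ψ \land \lnot \lnot (φ \lor ψ)) = \lnot 0 = 1
1 ∈ {1, P}.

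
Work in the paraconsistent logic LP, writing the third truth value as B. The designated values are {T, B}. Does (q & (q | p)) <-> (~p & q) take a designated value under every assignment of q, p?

No

Countermodel: q=T, p=T gives F, which is not designated.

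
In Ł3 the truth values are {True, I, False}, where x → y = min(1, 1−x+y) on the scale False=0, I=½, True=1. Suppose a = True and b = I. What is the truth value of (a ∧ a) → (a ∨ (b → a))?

True

a ∧ a = True ∧ True = True
b → a = I → True = True  [min(1, 1−½+1)]
a ∨ (b → a) = True ∨ True = True
(a ∧ a) → (a ∨ (b → a)) = True → True = True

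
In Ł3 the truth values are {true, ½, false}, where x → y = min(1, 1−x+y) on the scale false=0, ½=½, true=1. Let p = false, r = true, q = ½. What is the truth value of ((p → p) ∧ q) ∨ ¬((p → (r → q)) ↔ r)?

p → p = false → false = true
(p → p) ∧ q = true ∧ ½ = ½
r → q = true → ½ = ½  [min(1, 1−1+½)]
p → (r → q) = false → ½ = true
(p → (r → q)) ↔ r = true ↔ true = true
¬((p → (r → q)) ↔ r) = ¬true = false
((p → p) ∧ q) ∨ ¬((p → (r → q)) ↔ r) = ½ ∨ false = ½

½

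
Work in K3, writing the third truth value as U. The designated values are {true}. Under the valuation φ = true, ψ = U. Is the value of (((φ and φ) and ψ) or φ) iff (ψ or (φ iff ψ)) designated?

No

φ and φ = true and true = true
(φ and φ) and ψ = true and U = U
((φ and φ) and ψ) or φ = U or true = true
φ iff ψ = true iff U = U
ψ or (φ iff ψ) = U or U = U
(((φ and φ) and ψ) or φ) iff (ψ or (φ iff ψ)) = true iff U = U
U ∉ {true}.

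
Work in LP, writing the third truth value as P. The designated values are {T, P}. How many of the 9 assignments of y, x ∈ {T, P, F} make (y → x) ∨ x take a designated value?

8

Of the 9 assignments, 8 give a value in {T, P}.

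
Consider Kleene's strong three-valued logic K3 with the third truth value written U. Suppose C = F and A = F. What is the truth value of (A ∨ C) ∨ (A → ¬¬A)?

A ∨ C = F ∨ F = F
¬A = ¬F = T
¬¬A = ¬T = F
A → ¬¬A = F → F = T
(A ∨ C) ∨ (A → ¬¬A) = F ∨ T = T

T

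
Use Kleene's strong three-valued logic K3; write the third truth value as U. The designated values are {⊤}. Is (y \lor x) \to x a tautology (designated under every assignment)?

Countermodel: y=⊤, x=U gives U, which is not designated.

No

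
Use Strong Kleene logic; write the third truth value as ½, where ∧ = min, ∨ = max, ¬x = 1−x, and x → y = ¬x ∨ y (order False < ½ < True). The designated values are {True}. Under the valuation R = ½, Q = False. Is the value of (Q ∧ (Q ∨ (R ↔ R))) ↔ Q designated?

R ↔ R = ½ ↔ ½ = ½
Q ∨ (R ↔ R) = False ∨ ½ = ½
Q ∧ (Q ∨ (R ↔ R)) = False ∧ ½ = False
(Q ∧ (Q ∨ (R ↔ R))) ↔ Q = False ↔ False = True
True ∈ {True}.

Yes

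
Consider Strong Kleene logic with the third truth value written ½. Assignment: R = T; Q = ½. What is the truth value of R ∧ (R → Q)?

½

R → Q = T → ½ = ½
R ∧ (R → Q) = T ∧ ½ = ½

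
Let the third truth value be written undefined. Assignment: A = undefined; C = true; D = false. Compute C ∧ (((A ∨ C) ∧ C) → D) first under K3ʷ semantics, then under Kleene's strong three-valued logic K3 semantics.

undefined; false

In K3ʷ: A ∨ C = undefined ∨ true = undefined
(A ∨ C) ∧ C = undefined ∧ true = undefined
((A ∨ C) ∧ C) → D = undefined → false = undefined
C ∧ (((A ∨ C) ∧ C) → D) = true ∧ undefined = undefined
In Kleene's strong three-valued logic K3: A ∨ C = undefined ∨ true = true
(A ∨ C) ∧ C = true ∧ true = true
((A ∨ C) ∧ C) → D = true → false = false
C ∧ (((A ∨ C) ∧ C) → D) = true ∧ false = false
They differ because K3ʷ and Kleene's strong three-valued logic K3 treat undefined differently under the binary connectives.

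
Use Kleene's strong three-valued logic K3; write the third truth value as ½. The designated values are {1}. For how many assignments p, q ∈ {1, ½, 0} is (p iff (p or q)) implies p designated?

Designated under: (p=1, q=1); (p=1, q=½); (p=1, q=0); (p=0, q=1).

4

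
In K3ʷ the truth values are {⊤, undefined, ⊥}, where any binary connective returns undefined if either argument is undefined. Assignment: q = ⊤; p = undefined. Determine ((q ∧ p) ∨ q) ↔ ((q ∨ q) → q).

q ∧ p = ⊤ ∧ undefined = undefined
(q ∧ p) ∨ q = undefined ∨ ⊤ = undefined
q ∨ q = ⊤ ∨ ⊤ = ⊤
(q ∨ q) → q = ⊤ → ⊤ = ⊤
((q ∧ p) ∨ q) ↔ ((q ∨ q) → q) = undefined ↔ ⊤ = undefined

undefined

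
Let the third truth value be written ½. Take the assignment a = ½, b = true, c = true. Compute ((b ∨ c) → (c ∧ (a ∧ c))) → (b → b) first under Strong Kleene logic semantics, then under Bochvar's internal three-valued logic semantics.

In Strong Kleene logic: b ∨ c = true ∨ true = true
a ∧ c = ½ ∧ true = ½
c ∧ (a ∧ c) = true ∧ ½ = ½
(b ∨ c) → (c ∧ (a ∧ c)) = true → ½ = ½
b → b = true → true = true
((b ∨ c) → (c ∧ (a ∧ c))) → (b → b) = ½ → true = true
In Bochvar's internal three-valued logic: b ∨ c = true ∨ true = true
a ∧ c = ½ ∧ true = ½
c ∧ (a ∧ c) = true ∧ ½ = ½
(b ∨ c) → (c ∧ (a ∧ c)) = true → ½ = ½  [any arg is the third value ⇒ result is the third value]
b → b = true → true = true
((b ∨ c) → (c ∧ (a ∧ c))) → (b → b) = ½ → true = ½
They differ because Strong Kleene logic and Bochvar's internal three-valued logic treat ½ differently under the binary connectives.

true; ½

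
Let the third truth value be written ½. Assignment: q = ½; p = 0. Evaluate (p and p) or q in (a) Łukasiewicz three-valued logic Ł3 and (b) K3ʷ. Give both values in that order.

In Łukasiewicz three-valued logic Ł3: p and p = 0 and 0 = 0
(p and p) or q = 0 or ½ = ½
In K3ʷ: p and p = 0 and 0 = 0
(p and p) or q = 0 or ½ = ½

½; ½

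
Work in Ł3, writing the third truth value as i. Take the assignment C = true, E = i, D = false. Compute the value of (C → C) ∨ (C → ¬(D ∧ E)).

true

C → C = true → true = true
D ∧ E = false ∧ i = false
¬(D ∧ E) = ¬false = true
C → ¬(D ∧ E) = true → true = true
(C → C) ∨ (C → ¬(D ∧ E)) = true ∨ true = true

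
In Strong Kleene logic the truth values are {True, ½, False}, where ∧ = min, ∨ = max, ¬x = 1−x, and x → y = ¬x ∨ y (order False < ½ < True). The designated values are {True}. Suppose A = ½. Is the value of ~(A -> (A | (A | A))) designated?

No

A | A = ½ | ½ = ½
A | (A | A) = ½ | ½ = ½
A -> (A | (A | A)) = ½ -> ½ = ½  [~½ | ½]
~(A -> (A | (A | A))) = ~½ = ½
½ ∉ {True}.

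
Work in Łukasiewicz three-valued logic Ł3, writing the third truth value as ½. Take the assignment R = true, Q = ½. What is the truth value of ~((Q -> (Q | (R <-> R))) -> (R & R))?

false

R <-> R = true <-> true = true
Q | (R <-> R) = ½ | true = true
Q -> (Q | (R <-> R)) = ½ -> true = true  [min(1, 1−½+1)]
R & R = true & true = true
(Q -> (Q | (R <-> R))) -> (R & R) = true -> true = true
~((Q -> (Q | (R <-> R))) -> (R & R)) = ~true = false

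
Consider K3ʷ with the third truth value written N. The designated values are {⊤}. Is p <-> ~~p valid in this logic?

Countermodel: p=N gives N, which is not designated.

No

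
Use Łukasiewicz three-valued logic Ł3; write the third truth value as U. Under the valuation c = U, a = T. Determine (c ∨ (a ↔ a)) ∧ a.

T

a ↔ a = T ↔ T = T
c ∨ (a ↔ a) = U ∨ T = T
(c ∨ (a ↔ a)) ∧ a = T ∧ T = T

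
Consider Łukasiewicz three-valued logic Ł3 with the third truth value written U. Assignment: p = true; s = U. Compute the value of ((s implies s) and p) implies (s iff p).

U

s implies s = U implies U = true  [min(1, 1−½+½)]
(s implies s) and p = true and true = true
s iff p = U iff true = U
((s implies s) and p) implies (s iff p) = true implies U = U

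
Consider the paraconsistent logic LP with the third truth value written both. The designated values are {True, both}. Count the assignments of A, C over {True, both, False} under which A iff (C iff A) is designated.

7

Of the 9 assignments, 7 give a value in {True, both}.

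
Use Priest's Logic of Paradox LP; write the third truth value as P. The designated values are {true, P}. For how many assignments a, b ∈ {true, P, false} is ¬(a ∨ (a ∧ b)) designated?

6

Of the 9 assignments, 6 give a value in {true, P}.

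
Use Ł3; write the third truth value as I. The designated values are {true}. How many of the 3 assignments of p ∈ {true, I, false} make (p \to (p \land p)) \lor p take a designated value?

3

p=true: true ✓
p=I: true ✓
p=false: true ✓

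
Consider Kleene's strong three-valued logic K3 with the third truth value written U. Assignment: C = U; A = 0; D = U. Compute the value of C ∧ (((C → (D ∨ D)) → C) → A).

U

D ∨ D = U ∨ U = U
C → (D ∨ D) = U → U = U  [¬U ∨ U]
(C → (D ∨ D)) → C = U → U = U
((C → (D ∨ D)) → C) → A = U → 0 = U
C ∧ (((C → (D ∨ D)) → C) → A) = U ∧ U = U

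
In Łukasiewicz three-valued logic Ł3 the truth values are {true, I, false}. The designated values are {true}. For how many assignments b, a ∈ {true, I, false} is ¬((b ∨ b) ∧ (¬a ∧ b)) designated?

5

Of the 9 assignments, 5 give a value in {true}.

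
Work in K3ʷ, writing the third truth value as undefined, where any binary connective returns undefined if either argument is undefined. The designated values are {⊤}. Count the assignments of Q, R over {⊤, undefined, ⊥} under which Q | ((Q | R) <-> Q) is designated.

3

Designated under: (Q=⊤, R=⊤); (Q=⊤, R=⊥); (Q=⊥, R=⊥).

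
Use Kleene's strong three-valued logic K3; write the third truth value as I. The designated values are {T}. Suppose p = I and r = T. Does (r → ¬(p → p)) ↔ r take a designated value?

No

p → p = I → I = I
¬(p → p) = ¬I = I
r → ¬(p → p) = T → I = I
(r → ¬(p → p)) ↔ r = I ↔ T = I
I ∉ {T}.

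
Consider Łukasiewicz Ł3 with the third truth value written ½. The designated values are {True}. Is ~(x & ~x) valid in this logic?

No

Countermodel: x=½ gives ½, which is not designated.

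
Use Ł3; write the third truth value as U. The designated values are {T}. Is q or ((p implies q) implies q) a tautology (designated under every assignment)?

No

Countermodel: q=U, p=U gives U, which is not designated.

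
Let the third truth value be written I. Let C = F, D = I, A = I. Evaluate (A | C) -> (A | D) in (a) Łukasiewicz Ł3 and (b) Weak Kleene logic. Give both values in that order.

T; I

In Łukasiewicz Ł3: A | C = I | F = I
A | D = I | I = I
(A | C) -> (A | D) = I -> I = T  [min(1, 1−½+½)]
In Weak Kleene logic: A | C = I | F = I
A | D = I | I = I
(A | C) -> (A | D) = I -> I = I  [any arg is the third value ⇒ result is the third value]
They differ because Łukasiewicz Ł3 and Weak Kleene logic treat I differently under the binary connectives.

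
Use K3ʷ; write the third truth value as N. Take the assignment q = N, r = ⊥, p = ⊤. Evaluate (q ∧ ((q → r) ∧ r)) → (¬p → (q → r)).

q → r = N → ⊥ = N
(q → r) ∧ r = N ∧ ⊥ = N
q ∧ ((q → r) ∧ r) = N ∧ N = N
¬p = ¬⊤ = ⊥
q → r = N → ⊥ = N
¬p → (q → r) = ⊥ → N = N
(q ∧ ((q → r) ∧ r)) → (¬p → (q → r)) = N → N = N

N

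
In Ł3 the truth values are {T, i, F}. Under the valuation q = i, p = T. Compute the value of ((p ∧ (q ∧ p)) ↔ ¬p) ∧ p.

q ∧ p = i ∧ T = i
p ∧ (q ∧ p) = T ∧ i = i
¬p = ¬T = F
(p ∧ (q ∧ p)) ↔ ¬p = i ↔ F = i  [1 − |½−0|]
((p ∧ (q ∧ p)) ↔ ¬p) ∧ p = i ∧ T = i

i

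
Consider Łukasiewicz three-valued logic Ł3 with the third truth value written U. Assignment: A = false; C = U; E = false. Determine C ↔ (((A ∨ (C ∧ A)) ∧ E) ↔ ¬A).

U

C ∧ A = U ∧ false = false
A ∨ (C ∧ A) = false ∨ false = false
(A ∨ (C ∧ A)) ∧ E = false ∧ false = false
¬A = ¬false = true
((A ∨ (C ∧ A)) ∧ E) ↔ ¬A = false ↔ true = false
C ↔ (((A ∨ (C ∧ A)) ∧ E) ↔ ¬A) = U ↔ false = U  [1 − |½−0|]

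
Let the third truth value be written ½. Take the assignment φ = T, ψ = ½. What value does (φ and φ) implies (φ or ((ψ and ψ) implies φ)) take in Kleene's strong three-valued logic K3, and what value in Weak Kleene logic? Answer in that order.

In Kleene's strong three-valued logic K3: φ and φ = T and T = T
ψ and ψ = ½ and ½ = ½
(ψ and ψ) implies φ = ½ implies T = T  [not ½ or T]
φ or ((ψ and ψ) implies φ) = T or T = T
(φ and φ) implies (φ or ((ψ and ψ) implies φ)) = T implies T = T
In Weak Kleene logic: φ and φ = T and T = T
ψ and ψ = ½ and ½ = ½
(ψ and ψ) implies φ = ½ implies T = ½  [any arg is the third value ⇒ result is the third value]
φ or ((ψ and ψ) implies φ) = T or ½ = ½
(φ and φ) implies (φ or ((ψ and ψ) implies φ)) = T implies ½ = ½
They differ because Kleene's strong three-valued logic K3 and Weak Kleene logic treat ½ differently under the binary connectives.

T; ½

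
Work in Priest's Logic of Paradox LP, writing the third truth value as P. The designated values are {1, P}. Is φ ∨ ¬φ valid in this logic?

Every assignment of φ over {1, P, 0} gives a value in {1, P}.
In particular, with φ=P: φ ∨ ¬φ = P.

Yes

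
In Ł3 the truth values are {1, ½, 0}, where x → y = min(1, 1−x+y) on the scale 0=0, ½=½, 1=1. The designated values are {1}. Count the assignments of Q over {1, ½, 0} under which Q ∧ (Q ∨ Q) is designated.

Q=1: 1 ✓
Q=½: ½ ·
Q=0: 0 ·

1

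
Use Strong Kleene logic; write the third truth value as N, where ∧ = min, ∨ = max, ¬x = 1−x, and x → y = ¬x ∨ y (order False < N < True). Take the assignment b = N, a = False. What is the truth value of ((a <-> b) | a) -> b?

a <-> b = False <-> N = N
(a <-> b) | a = N | False = N
((a <-> b) | a) -> b = N -> N = N

N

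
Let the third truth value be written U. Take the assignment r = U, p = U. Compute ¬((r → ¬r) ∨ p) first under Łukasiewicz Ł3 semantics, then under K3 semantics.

F; U

In Łukasiewicz Ł3: ¬r = ¬U = U
r → ¬r = U → U = T
(r → ¬r) ∨ p = T ∨ U = T
¬((r → ¬r) ∨ p) = ¬T = F
In K3: ¬r = ¬U = U
r → ¬r = U → U = U  [¬U ∨ U]
(r → ¬r) ∨ p = U ∨ U = U
¬((r → ¬r) ∨ p) = ¬U = U
They differ because Łukasiewicz Ł3 and K3 treat U differently under implication.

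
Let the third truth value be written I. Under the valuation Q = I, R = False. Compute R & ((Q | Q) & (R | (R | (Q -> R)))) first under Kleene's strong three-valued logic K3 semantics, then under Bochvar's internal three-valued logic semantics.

False; I

In Kleene's strong three-valued logic K3: Q | Q = I | I = I
Q -> R = I -> False = I
R | (Q -> R) = False | I = I
R | (R | (Q -> R)) = False | I = I
(Q | Q) & (R | (R | (Q -> R))) = I & I = I
R & ((Q | Q) & (R | (R | (Q -> R)))) = False & I = False
In Bochvar's internal three-valued logic: Q | Q = I | I = I
Q -> R = I -> False = I  [any arg is the third value ⇒ result is the third value]
R | (Q -> R) = False | I = I
R | (R | (Q -> R)) = False | I = I
(Q | Q) & (R | (R | (Q -> R))) = I & I = I
R & ((Q | Q) & (R | (R | (Q -> R)))) = False & I = I
They differ because Kleene's strong three-valued logic K3 and Bochvar's internal three-valued logic treat I differently under the binary connectives.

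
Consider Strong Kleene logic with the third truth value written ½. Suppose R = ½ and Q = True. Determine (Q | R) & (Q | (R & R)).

Q | R = True | ½ = True
R & R = ½ & ½ = ½
Q | (R & R) = True | ½ = True
(Q | R) & (Q | (R & R)) = True & True = True

True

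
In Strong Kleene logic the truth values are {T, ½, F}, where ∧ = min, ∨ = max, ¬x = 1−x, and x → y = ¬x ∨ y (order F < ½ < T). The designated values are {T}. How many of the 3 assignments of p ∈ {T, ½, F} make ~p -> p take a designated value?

1

p=T: T ✓
p=½: ½ ·
p=F: F ·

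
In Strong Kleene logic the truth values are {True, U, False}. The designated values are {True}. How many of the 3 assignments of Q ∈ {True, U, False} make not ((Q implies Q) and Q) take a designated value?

Q=True: False ·
Q=U: U ·
Q=False: True ✓

1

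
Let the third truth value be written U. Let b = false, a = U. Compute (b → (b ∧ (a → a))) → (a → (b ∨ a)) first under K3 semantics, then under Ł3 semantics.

In K3: a → a = U → U = U  [¬U ∨ U]
b ∧ (a → a) = false ∧ U = false
b → (b ∧ (a → a)) = false → false = true
b ∨ a = false ∨ U = U
a → (b ∨ a) = U → U = U
(b → (b ∧ (a → a))) → (a → (b ∨ a)) = true → U = U
In Ł3: a → a = U → U = true  [min(1, 1−½+½)]
b ∧ (a → a) = false ∧ true = false
b → (b ∧ (a → a)) = false → false = true
b ∨ a = false ∨ U = U
a → (b ∨ a) = U → U = true
(b → (b ∧ (a → a))) → (a → (b ∨ a)) = true → true = true
They differ because K3 and Ł3 treat U differently under implication.

U; true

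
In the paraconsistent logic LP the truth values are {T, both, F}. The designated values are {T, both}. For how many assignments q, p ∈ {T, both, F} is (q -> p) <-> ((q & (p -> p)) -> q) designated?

Of the 9 assignments, 8 give a value in {T, both}.

8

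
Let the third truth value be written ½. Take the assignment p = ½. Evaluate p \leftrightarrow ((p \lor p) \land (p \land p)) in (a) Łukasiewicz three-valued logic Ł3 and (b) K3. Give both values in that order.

true; ½

In Łukasiewicz three-valued logic Ł3: p \lor p = ½ \lor ½ = ½
p \land p = ½ \land ½ = ½
(p \lor p) \land (p \land p) = ½ \land ½ = ½
p \leftrightarrow ((p \lor p) \land (p \land p)) = ½ \leftrightarrow ½ = true  [1 − |½−½|]
In K3: p \lor p = ½ \lor ½ = ½
p \land p = ½ \land ½ = ½
(p \lor p) \land (p \land p) = ½ \land ½ = ½
p \leftrightarrow ((p \lor p) \land (p \land p)) = ½ \leftrightarrow ½ = ½
They differ because Łukasiewicz three-valued logic Ł3 and K3 treat ½ differently under implication.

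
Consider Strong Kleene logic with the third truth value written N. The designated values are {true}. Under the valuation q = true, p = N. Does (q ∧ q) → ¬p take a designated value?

No

q ∧ q = true ∧ true = true
¬p = ¬N = N
(q ∧ q) → ¬p = true → N = N  [¬true ∨ N]
N ∉ {true}.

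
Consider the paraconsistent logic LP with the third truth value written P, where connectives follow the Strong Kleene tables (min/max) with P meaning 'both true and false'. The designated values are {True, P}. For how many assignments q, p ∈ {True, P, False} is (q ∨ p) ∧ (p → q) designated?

7

Of the 9 assignments, 7 give a value in {True, P}.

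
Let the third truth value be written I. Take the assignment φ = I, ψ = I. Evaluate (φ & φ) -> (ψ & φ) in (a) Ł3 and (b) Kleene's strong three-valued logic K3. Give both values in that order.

true; I

In Ł3: φ & φ = I & I = I
ψ & φ = I & I = I
(φ & φ) -> (ψ & φ) = I -> I = true  [min(1, 1−½+½)]
In Kleene's strong three-valued logic K3: φ & φ = I & I = I
ψ & φ = I & I = I
(φ & φ) -> (ψ & φ) = I -> I = I  [~I | I]
They differ because Ł3 and Kleene's strong three-valued logic K3 treat I differently under implication.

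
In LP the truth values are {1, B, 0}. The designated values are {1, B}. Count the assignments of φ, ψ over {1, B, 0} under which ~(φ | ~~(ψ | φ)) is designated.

Designated under: (φ=B, ψ=B); (φ=B, ψ=0); (φ=0, ψ=B); (φ=0, ψ=0).

4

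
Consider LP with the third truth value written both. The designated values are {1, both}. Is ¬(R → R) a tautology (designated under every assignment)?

No

Countermodel: R=1 gives 0, which is not designated.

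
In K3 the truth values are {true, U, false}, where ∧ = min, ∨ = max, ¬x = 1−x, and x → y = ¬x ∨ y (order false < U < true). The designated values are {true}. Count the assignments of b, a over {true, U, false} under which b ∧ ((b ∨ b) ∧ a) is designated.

1

Designated under: (b=true, a=true).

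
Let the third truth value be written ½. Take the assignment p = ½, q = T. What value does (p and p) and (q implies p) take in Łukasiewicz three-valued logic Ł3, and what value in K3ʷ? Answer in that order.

In Łukasiewicz three-valued logic Ł3: p and p = ½ and ½ = ½
q implies p = T implies ½ = ½  [min(1, 1−1+½)]
(p and p) and (q implies p) = ½ and ½ = ½
In K3ʷ: p and p = ½ and ½ = ½
q implies p = T implies ½ = ½  [any arg is the third value ⇒ result is the third value]
(p and p) and (q implies p) = ½ and ½ = ½

½; ½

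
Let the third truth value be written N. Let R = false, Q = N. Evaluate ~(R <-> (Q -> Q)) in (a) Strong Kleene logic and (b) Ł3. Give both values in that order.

In Strong Kleene logic: Q -> Q = N -> N = N
R <-> (Q -> Q) = false <-> N = N
~(R <-> (Q -> Q)) = ~N = N
In Ł3: Q -> Q = N -> N = true
R <-> (Q -> Q) = false <-> true = false
~(R <-> (Q -> Q)) = ~false = true
They differ because Strong Kleene logic and Ł3 treat N differently under implication.

N; true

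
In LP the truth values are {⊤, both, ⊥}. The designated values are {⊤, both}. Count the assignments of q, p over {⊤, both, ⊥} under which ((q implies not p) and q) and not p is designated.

Designated under: (q=⊤, p=both); (q=⊤, p=⊥); (q=both, p=both); (q=both, p=⊥).

4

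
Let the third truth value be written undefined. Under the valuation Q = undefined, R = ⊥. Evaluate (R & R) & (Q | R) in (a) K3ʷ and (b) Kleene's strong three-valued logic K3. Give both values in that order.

In K3ʷ: R & R = ⊥ & ⊥ = ⊥
Q | R = undefined | ⊥ = undefined
(R & R) & (Q | R) = ⊥ & undefined = undefined
In Kleene's strong three-valued logic K3: R & R = ⊥ & ⊥ = ⊥
Q | R = undefined | ⊥ = undefined
(R & R) & (Q | R) = ⊥ & undefined = ⊥
They differ because K3ʷ and Kleene's strong three-valued logic K3 treat undefined differently under the binary connectives.

undefined; ⊥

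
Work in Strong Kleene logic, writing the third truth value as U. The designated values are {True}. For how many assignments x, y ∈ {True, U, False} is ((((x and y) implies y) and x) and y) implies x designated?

Of the 9 assignments, 7 give a value in {True}.

7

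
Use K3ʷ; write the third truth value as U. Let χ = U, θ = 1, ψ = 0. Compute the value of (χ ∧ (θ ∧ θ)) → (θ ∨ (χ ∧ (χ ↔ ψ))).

U

θ ∧ θ = 1 ∧ 1 = 1
χ ∧ (θ ∧ θ) = U ∧ 1 = U
χ ↔ ψ = U ↔ 0 = U
χ ∧ (χ ↔ ψ) = U ∧ U = U
θ ∨ (χ ∧ (χ ↔ ψ)) = 1 ∨ U = U
(χ ∧ (θ ∧ θ)) → (θ ∨ (χ ∧ (χ ↔ ψ))) = U → U = U  [any arg is the third value ⇒ result is the third value]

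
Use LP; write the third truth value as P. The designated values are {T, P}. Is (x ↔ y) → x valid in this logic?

No

Countermodel: x=F, y=F gives F, which is not designated.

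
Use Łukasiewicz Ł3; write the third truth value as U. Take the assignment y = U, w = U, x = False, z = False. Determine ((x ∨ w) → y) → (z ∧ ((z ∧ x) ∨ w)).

x ∨ w = False ∨ U = U
(x ∨ w) → y = U → U = True  [min(1, 1−½+½)]
z ∧ x = False ∧ False = False
(z ∧ x) ∨ w = False ∨ U = U
z ∧ ((z ∧ x) ∨ w) = False ∧ U = False
((x ∨ w) → y) → (z ∧ ((z ∧ x) ∨ w)) = True → False = False

False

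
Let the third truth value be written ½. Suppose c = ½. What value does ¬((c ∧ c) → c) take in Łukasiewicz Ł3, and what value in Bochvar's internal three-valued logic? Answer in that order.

In Łukasiewicz Ł3: c ∧ c = ½ ∧ ½ = ½
(c ∧ c) → c = ½ → ½ = T
¬((c ∧ c) → c) = ¬T = F
In Bochvar's internal three-valued logic: c ∧ c = ½ ∧ ½ = ½
(c ∧ c) → c = ½ → ½ = ½  [any arg is the third value ⇒ result is the third value]
¬((c ∧ c) → c) = ¬½ = ½
They differ because Łukasiewicz Ł3 and Bochvar's internal three-valued logic treat ½ differently under the binary connectives.

F; ½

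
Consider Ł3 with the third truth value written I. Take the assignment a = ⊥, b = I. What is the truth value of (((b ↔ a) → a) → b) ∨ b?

⊤

b ↔ a = I ↔ ⊥ = I  [1 − |½−0|]
(b ↔ a) → a = I → ⊥ = I
((b ↔ a) → a) → b = I → I = ⊤
(((b ↔ a) → a) → b) ∨ b = ⊤ ∨ I = ⊤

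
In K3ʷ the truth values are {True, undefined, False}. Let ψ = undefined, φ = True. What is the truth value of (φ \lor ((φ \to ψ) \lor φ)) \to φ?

φ \to ψ = True \to undefined = undefined  [any arg is the third value ⇒ result is the third value]
(φ \to ψ) \lor φ = undefined \lor True = undefined
φ \lor ((φ \to ψ) \lor φ) = True \lor undefined = undefined
(φ \lor ((φ \to ψ) \lor φ)) \to φ = undefined \to True = undefined

undefined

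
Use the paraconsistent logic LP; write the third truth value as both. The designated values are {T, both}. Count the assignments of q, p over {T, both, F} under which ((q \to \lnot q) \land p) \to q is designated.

Of the 9 assignments, 8 give a value in {T, both}.

8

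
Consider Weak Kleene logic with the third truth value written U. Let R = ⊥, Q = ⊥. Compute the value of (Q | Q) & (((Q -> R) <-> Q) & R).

Q | Q = ⊥ | ⊥ = ⊥
Q -> R = ⊥ -> ⊥ = ⊤
(Q -> R) <-> Q = ⊤ <-> ⊥ = ⊥
((Q -> R) <-> Q) & R = ⊥ & ⊥ = ⊥
(Q | Q) & (((Q -> R) <-> Q) & R) = ⊥ & ⊥ = ⊥

⊥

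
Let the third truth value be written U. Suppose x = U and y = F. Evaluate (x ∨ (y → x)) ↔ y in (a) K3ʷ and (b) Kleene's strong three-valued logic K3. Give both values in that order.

In K3ʷ: y → x = F → U = U
x ∨ (y → x) = U ∨ U = U
(x ∨ (y → x)) ↔ y = U ↔ F = U
In Kleene's strong three-valued logic K3: y → x = F → U = T
x ∨ (y → x) = U ∨ T = T
(x ∨ (y → x)) ↔ y = T ↔ F = F
They differ because K3ʷ and Kleene's strong three-valued logic K3 treat U differently under the binary connectives.

U; F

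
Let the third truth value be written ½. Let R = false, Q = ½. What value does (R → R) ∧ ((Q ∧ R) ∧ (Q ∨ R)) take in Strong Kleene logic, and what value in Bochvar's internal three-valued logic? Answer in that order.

In Strong Kleene logic: R → R = false → false = true
Q ∧ R = ½ ∧ false = false
Q ∨ R = ½ ∨ false = ½
(Q ∧ R) ∧ (Q ∨ R) = false ∧ ½ = false
(R → R) ∧ ((Q ∧ R) ∧ (Q ∨ R)) = true ∧ false = false
In Bochvar's internal three-valued logic: R → R = false → false = true
Q ∧ R = ½ ∧ false = ½
Q ∨ R = ½ ∨ false = ½
(Q ∧ R) ∧ (Q ∨ R) = ½ ∧ ½ = ½
(R → R) ∧ ((Q ∧ R) ∧ (Q ∨ R)) = true ∧ ½ = ½
They differ because Strong Kleene logic and Bochvar's internal three-valued logic treat ½ differently under the binary connectives.

false; ½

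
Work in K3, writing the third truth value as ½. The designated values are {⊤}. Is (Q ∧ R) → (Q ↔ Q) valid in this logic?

Countermodel: Q=½, R=⊤ gives ½, which is not designated.

No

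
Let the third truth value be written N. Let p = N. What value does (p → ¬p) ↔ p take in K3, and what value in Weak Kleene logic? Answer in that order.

In K3: ¬p = ¬N = N
p → ¬p = N → N = N  [¬N ∨ N]
(p → ¬p) ↔ p = N ↔ N = N
In Weak Kleene logic: ¬p = ¬N = N
p → ¬p = N → N = N  [any arg is the third value ⇒ result is the third value]
(p → ¬p) ↔ p = N ↔ N = N

N; N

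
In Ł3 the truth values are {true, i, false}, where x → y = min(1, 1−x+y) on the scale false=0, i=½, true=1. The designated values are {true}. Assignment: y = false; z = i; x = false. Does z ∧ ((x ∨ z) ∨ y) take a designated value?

No

x ∨ z = false ∨ i = i
(x ∨ z) ∨ y = i ∨ false = i
z ∧ ((x ∨ z) ∨ y) = i ∧ i = i
i ∉ {true}.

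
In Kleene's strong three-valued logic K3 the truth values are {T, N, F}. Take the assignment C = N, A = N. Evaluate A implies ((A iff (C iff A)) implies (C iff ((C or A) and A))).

C iff A = N iff N = N
A iff (C iff A) = N iff N = N
C or A = N or N = N
(C or A) and A = N and N = N
C iff ((C or A) and A) = N iff N = N
(A iff (C iff A)) implies (C iff ((C or A) and A)) = N implies N = N  [not N or N]
A implies ((A iff (C iff A)) implies (C iff ((C or A) and A))) = N implies N = N

N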